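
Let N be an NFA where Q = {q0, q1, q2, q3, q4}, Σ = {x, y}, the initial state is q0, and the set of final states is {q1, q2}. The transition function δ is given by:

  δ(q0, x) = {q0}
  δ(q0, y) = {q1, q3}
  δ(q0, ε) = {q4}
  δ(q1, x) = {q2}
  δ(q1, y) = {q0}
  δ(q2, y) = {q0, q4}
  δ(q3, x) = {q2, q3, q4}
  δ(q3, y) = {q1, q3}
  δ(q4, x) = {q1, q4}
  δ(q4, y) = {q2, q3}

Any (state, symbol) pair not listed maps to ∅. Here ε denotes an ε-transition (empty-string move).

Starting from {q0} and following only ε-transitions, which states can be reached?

Begin with {q0}.
ε-move q0 → q4; add q4.

{q0, q4}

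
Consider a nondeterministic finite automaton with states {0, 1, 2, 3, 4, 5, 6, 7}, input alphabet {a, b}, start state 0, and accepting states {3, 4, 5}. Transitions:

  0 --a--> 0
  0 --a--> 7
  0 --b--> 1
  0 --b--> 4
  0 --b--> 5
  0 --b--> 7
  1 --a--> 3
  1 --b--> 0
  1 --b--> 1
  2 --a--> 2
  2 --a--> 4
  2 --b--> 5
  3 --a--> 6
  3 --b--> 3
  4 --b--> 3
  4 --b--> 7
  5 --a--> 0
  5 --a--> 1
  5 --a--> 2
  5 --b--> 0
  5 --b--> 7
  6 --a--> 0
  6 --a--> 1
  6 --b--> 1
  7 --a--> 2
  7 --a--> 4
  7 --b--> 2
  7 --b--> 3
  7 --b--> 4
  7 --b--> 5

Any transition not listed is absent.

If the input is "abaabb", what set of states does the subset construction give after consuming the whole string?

{0, 1, 2, 3, 4, 5, 7}

Start in {0}.
Read 'a': 0→{0, 7}; now {0, 7}.
Read 'b': 0→{1, 4, 5, 7}, 7→{2, 3, 4, 5}; now {1, 2, 3, 4, 5, 7}.
Read 'a': 1→{3}, 2→{2, 4}, 3→{6}, 4→∅, 5→{0, 1, 2}, 7→{2, 4}; now {0, 1, 2, 3, 4, 6}.
Read 'a': 0→{0, 7}, 1→{3}, 2→{2, 4}, 3→{6}, 4→∅, 6→{0, 1}; now {0, 1, 2, 3, 4, 6, 7}.
Read 'b': 0→{1, 4, 5, 7}, 1→{0, 1}, 2→{5}, 3→{3}, 4→{3, 7}, 6→{1}, 7→{2, 3, 4, 5}; now {0, 1, 2, 3, 4, 5, 7}.
Read 'b': 0→{1, 4, 5, 7}, 1→{0, 1}, 2→{5}, 3→{3}, 4→{3, 7}, 5→{0, 7}, 7→{2, 3, 4, 5}; now {0, 1, 2, 3, 4, 5, 7}.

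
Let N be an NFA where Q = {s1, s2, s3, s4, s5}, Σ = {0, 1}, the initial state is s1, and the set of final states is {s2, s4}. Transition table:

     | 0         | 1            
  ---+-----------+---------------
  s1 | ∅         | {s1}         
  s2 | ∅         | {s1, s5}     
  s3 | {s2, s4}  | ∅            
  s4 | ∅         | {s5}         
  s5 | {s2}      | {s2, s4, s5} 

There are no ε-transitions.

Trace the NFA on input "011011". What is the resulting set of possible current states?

∅

Start in {s1}.
Read '0': s1→∅; now ∅.
The set is empty and remains empty for the remaining 5 symbols.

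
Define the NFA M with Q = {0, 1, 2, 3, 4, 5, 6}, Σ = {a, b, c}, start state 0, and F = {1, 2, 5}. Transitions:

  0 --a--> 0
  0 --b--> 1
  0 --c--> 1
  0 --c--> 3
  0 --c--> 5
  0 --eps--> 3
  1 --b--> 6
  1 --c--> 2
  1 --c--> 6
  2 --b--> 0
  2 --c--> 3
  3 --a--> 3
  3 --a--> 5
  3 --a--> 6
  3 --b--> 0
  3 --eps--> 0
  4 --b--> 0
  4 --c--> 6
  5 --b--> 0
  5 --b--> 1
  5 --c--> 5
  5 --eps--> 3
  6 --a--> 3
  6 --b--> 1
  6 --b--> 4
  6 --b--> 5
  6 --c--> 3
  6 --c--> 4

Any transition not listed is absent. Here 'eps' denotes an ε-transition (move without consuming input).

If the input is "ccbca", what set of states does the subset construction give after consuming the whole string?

{0, 3, 5, 6}

Start: ε-closure({0}) = {0, 3}.
Read 'c': {0, 3} → {0, 1, 3, 5}.
Read 'c': {0, 1, 3, 5} → {0, 1, 2, 3, 5, 6}.
Read 'b': {0, 1, 2, 3, 5, 6} → {0, 1, 3, 4, 5, 6}.
Read 'c': {0, 1, 3, 4, 5, 6} → {0, 1, 2, 3, 4, 5, 6}.
Read 'a': {0, 1, 2, 3, 4, 5, 6} → {0, 3, 5, 6}.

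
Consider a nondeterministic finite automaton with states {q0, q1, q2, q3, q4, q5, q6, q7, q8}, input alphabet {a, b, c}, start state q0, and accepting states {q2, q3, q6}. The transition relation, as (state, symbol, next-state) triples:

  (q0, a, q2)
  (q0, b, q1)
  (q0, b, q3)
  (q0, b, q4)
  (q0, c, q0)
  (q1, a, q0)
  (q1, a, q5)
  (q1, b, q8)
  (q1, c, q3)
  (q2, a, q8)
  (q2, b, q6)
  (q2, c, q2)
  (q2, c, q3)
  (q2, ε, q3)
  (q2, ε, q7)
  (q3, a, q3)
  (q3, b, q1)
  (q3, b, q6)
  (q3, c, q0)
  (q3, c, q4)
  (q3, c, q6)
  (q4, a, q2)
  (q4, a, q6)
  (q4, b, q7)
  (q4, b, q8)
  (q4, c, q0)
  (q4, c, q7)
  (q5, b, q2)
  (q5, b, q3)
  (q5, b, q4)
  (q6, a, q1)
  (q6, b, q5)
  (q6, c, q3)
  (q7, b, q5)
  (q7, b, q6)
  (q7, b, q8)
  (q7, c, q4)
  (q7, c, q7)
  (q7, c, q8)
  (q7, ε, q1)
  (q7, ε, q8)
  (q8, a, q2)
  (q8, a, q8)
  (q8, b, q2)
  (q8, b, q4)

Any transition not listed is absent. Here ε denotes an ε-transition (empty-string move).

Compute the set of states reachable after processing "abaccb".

Start in {q0}.
Read 'a': q0→{q2}; union {q2}; ε-closure = {q1, q2, q3, q7, q8}.
Read 'b': q1→{q8}, q2→{q6}, q3→{q1, q6}, q7→{q5, q6, q8}, q8→{q2, q4}; union {q1, q2, q4, q5, q6, q8}; ε-closure = {q1, q2, q3, q4, q5, q6, q7, q8}.
Read 'a': q1→{q0, q5}, q2→{q8}, q3→{q3}, q4→{q2, q6}, q5→∅, q6→{q1}, q7→∅, q8→{q2, q8}; union {q0, q1, q2, q3, q5, q6, q8}; ε-closure = {q0, q1, q2, q3, q5, q6, q7, q8}.
Read 'c': q0→{q0}, q1→{q3}, q2→{q2, q3}, q3→{q0, q4, q6}, q5→∅, q6→{q3}, q7→{q4, q7, q8}, q8→∅; union {q0, q2, q3, q4, q6, q7, q8}; ε-closure = {q0, q1, q2, q3, q4, q6, q7, q8}.
Read 'c': q0→{q0}, q1→{q3}, q2→{q2, q3}, q3→{q0, q4, q6}, q4→{q0, q7}, q6→{q3}, q7→{q4, q7, q8}, q8→∅; union {q0, q2, q3, q4, q6, q7, q8}; ε-closure = {q0, q1, q2, q3, q4, q6, q7, q8}.
Read 'b': q0→{q1, q3, q4}, q1→{q8}, q2→{q6}, q3→{q1, q6}, q4→{q7, q8}, q6→{q5}, q7→{q5, q6, q8}, q8→{q2, q4}; now {q1, q2, q3, q4, q5, q6, q7, q8}.

{q1, q2, q3, q4, q5, q6, q7, q8}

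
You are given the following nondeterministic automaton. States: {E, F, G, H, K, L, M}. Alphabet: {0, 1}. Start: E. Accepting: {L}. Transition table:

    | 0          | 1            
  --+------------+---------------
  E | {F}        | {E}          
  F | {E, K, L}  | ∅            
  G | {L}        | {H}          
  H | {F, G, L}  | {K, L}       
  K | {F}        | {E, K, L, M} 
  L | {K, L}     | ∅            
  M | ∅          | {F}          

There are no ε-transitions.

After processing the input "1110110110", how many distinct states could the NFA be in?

0

Start in {E}.
Read '1': {E} → {E}.
Read '1': {E} → {E}.
Read '1': {E} → {E}.
Read '0': {E} → {F}.
Read '1': {F} → ∅.
The set is empty and remains empty for the remaining 5 symbols.
That set has 0 states.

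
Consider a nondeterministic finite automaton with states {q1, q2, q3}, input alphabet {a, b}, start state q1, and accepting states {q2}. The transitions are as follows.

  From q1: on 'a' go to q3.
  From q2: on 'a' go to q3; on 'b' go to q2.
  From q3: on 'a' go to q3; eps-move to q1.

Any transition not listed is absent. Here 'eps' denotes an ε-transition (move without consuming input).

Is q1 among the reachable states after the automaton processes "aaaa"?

Start in {q1}.
Read 'a': {q1} → {q1, q3}.
Read 'a': {q1, q3} → {q1, q3}.
Read 'a': {q1, q3} → {q1, q3}.
Read 'a': {q1, q3} → {q1, q3}.
State q1 is in {q1, q3}.

Yes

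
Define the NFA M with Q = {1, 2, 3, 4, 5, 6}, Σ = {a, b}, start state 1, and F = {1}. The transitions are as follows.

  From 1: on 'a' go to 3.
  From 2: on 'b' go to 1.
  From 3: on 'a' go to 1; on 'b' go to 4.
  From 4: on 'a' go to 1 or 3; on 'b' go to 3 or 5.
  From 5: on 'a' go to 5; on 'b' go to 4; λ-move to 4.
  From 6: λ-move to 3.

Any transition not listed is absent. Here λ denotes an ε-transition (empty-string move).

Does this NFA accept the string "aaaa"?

Yes

Start in {1}.
Read 'a': {1} → {3}.
Read 'a': {3} → {1}.
Read 'a': {1} → {3}.
Read 'a': {3} → {1}.
The final set {1} contains the accepting state 1.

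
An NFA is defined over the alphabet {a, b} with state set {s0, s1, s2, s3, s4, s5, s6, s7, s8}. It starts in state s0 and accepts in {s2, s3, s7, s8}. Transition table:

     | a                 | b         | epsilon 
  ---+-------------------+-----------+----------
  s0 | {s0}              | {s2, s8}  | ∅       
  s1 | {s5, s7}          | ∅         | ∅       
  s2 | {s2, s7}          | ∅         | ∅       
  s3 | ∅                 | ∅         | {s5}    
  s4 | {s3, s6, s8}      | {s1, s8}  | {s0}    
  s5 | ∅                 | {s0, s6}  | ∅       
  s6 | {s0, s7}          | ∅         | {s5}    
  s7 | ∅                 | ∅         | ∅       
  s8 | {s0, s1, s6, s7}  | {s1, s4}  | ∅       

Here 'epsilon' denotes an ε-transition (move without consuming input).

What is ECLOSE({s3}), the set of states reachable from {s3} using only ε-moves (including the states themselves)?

{s3, s5}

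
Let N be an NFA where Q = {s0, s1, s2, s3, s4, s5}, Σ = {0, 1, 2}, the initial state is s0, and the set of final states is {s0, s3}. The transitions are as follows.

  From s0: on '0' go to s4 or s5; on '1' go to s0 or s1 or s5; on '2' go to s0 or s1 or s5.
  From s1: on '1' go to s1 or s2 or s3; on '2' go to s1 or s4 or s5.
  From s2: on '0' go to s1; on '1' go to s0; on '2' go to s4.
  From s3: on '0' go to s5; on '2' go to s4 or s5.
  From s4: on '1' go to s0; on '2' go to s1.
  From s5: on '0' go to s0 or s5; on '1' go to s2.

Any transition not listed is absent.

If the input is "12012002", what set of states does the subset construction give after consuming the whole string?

Start in {s0}.
Read '1': s0→{s0, s1, s5}; now {s0, s1, s5}.
Read '2': s0→{s0, s1, s5}, s1→{s1, s4, s5}, s5→∅; now {s0, s1, s4, s5}.
Read '0': s0→{s4, s5}, s1→∅, s4→∅, s5→{s0, s5}; now {s0, s4, s5}.
Read '1': s0→{s0, s1, s5}, s4→{s0}, s5→{s2}; now {s0, s1, s2, s5}.
Read '2': s0→{s0, s1, s5}, s1→{s1, s4, s5}, s2→{s4}, s5→∅; now {s0, s1, s4, s5}.
Read '0': s0→{s4, s5}, s1→∅, s4→∅, s5→{s0, s5}; now {s0, s4, s5}.
Read '0': s0→{s4, s5}, s4→∅, s5→{s0, s5}; now {s0, s4, s5}.
Read '2': s0→{s0, s1, s5}, s4→{s1}, s5→∅; now {s0, s1, s5}.

{s0, s1, s5}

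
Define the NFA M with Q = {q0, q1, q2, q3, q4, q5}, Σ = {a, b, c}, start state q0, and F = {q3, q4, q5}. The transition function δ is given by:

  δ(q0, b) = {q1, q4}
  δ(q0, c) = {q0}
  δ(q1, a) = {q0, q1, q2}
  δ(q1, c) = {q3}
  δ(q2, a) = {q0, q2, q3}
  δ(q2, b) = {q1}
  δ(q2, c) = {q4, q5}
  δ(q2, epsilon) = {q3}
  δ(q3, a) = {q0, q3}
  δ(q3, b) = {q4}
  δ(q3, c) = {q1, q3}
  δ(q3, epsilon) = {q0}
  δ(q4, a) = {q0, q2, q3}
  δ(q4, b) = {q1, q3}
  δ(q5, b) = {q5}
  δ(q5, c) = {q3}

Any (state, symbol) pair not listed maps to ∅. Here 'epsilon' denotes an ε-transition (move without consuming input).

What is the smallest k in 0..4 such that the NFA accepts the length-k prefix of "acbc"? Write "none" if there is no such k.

none

Start in {q0}.
Read 'a': q0→∅; now ∅.
The set is empty and remains empty for the remaining 3 symbols.
No reachable set along the way intersects F.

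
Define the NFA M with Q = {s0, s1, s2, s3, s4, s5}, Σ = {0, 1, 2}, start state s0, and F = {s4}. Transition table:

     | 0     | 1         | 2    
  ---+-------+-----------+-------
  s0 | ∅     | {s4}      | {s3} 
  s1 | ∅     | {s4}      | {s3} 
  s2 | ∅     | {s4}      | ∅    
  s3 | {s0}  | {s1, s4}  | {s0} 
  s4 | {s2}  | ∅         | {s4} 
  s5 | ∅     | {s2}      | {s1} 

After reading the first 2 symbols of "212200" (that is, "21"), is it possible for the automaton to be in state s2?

No

Start in {s0}.
Read '2': s0→{s3}; now {s3}.
Read '1': s3→{s1, s4}; now {s1, s4}.
State s2 is not in {s1, s4}.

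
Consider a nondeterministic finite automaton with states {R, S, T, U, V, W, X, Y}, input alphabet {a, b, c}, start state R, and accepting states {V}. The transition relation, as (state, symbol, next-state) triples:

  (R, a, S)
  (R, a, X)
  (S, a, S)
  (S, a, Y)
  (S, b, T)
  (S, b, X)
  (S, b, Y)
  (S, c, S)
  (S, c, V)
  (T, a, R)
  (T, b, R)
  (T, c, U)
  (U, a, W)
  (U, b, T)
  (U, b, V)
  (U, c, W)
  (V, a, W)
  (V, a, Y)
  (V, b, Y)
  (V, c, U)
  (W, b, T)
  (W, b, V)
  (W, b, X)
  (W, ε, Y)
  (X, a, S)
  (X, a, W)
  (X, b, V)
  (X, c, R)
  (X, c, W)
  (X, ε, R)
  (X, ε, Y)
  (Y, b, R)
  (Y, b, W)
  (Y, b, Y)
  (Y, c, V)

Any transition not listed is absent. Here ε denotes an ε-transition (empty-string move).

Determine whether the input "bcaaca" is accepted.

No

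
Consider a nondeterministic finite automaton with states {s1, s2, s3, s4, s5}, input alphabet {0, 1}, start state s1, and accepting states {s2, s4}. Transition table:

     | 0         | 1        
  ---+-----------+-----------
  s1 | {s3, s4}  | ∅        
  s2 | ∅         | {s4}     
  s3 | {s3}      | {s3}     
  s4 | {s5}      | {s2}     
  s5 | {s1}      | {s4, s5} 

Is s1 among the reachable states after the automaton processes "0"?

Start in {s1}.
Read '0': s1→{s3, s4}; now {s3, s4}.
State s1 is not in {s3, s4}.

No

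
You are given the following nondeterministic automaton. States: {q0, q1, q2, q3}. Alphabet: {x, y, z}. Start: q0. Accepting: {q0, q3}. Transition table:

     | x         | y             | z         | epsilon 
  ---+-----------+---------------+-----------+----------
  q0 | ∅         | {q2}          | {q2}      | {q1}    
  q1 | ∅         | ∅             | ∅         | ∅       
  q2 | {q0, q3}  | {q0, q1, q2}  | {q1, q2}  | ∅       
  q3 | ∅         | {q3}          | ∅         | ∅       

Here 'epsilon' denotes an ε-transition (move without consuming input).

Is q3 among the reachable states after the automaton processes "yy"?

Start: ε-closure({q0}) = {q0, q1}.
Read 'y': q0→{q2}, q1→∅; now {q2}.
Read 'y': q2→{q0, q1, q2}; now {q0, q1, q2}.
State q3 is not in {q0, q1, q2}.

No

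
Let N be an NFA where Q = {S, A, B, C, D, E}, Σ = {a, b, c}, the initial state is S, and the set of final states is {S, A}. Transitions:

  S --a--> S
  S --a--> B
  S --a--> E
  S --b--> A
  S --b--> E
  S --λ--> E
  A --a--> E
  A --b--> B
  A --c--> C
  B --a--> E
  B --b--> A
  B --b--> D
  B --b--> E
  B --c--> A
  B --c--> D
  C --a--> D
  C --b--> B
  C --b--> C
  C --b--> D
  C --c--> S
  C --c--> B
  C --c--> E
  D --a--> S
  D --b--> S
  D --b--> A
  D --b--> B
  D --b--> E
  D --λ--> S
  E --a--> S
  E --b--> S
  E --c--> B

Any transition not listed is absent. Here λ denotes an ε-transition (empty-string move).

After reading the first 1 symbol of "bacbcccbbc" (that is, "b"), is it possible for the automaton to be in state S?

Yes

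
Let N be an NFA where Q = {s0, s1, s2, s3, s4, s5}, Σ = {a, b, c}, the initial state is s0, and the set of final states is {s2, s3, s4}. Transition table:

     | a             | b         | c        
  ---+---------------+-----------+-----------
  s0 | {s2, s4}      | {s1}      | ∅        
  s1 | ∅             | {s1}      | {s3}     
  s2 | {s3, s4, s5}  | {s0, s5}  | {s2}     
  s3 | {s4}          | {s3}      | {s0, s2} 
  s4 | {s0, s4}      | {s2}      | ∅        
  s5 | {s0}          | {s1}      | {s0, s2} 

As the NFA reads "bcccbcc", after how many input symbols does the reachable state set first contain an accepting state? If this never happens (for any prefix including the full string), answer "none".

2

Start in {s0}.
Read 'b': {s0} → {s1}.
Read 'c': {s1} → {s3}.
None of the earlier sets intersect F, but {s3} does.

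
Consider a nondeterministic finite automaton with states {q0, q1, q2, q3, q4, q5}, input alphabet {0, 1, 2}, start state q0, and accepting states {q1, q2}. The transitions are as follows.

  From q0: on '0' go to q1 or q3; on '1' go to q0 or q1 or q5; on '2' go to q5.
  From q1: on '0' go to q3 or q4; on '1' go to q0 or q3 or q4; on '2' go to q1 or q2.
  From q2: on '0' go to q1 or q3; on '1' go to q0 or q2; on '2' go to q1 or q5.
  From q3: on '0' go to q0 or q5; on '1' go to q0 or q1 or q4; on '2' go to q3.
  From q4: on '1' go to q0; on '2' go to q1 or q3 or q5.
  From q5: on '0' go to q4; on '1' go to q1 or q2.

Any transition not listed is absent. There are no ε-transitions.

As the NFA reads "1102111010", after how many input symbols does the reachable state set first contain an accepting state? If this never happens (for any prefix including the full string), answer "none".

Start in {q0}.
Read '1': {q0} → {q0, q1, q5}.
None of the earlier sets intersect F, but {q0, q1, q5} does.

1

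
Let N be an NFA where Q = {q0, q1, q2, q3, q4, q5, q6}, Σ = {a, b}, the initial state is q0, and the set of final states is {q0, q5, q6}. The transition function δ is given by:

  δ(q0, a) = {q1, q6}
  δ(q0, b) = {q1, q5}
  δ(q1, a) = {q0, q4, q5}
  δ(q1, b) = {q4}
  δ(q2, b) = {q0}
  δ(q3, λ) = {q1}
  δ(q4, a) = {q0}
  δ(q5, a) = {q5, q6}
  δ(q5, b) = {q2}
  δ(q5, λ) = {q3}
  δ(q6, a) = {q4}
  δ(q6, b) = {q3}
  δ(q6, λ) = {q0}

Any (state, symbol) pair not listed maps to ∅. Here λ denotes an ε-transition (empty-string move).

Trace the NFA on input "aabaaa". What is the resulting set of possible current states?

{q0, q1, q3, q4, q5, q6}

Start in {q0}.
Read 'a': {q0} → {q0, q1, q6}.
Read 'a': {q0, q1, q6} → {q0, q1, q3, q4, q5, q6}.
Read 'b': {q0, q1, q3, q4, q5, q6} → {q1, q2, q3, q4, q5}.
Read 'a': {q1, q2, q3, q4, q5} → {q0, q1, q3, q4, q5, q6}.
Read 'a': {q0, q1, q3, q4, q5, q6} → {q0, q1, q3, q4, q5, q6}.
Read 'a': {q0, q1, q3, q4, q5, q6} → {q0, q1, q3, q4, q5, q6}.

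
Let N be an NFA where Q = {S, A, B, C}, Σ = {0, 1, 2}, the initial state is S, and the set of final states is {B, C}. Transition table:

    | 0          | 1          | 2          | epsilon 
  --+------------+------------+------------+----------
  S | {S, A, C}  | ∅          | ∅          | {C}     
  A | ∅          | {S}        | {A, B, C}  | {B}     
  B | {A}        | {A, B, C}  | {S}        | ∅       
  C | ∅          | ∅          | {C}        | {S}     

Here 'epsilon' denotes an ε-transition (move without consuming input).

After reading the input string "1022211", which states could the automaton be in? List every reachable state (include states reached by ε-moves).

∅

Start: ε-closure({S}) = {S, C}.
Read '1': S→∅, C→∅; now ∅.
The set is empty and remains empty for the remaining 6 symbols.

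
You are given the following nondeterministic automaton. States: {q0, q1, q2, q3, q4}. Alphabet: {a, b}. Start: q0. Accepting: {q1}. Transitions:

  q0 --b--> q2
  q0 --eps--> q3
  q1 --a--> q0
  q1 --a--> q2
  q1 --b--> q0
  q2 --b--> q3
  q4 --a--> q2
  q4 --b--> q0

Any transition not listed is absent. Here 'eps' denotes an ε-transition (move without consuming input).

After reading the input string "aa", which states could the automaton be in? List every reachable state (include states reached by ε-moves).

∅

Start: ε-closure({q0}) = {q0, q3}.
Read 'a': q0→∅, q3→∅; now ∅.
The set is empty and remains empty for the remaining 1 symbol.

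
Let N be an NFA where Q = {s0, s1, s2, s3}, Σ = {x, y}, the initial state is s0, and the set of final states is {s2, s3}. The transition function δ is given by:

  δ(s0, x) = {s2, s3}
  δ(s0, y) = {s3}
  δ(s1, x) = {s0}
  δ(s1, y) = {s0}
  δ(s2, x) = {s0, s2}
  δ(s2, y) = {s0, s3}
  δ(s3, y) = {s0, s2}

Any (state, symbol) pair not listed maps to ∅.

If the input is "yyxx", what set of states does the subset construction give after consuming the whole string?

{s0, s2, s3}

Start in {s0}.
Read 'y': {s0} → {s3}.
Read 'y': {s3} → {s0, s2}.
Read 'x': {s0, s2} → {s0, s2, s3}.
Read 'x': {s0, s2, s3} → {s0, s2, s3}.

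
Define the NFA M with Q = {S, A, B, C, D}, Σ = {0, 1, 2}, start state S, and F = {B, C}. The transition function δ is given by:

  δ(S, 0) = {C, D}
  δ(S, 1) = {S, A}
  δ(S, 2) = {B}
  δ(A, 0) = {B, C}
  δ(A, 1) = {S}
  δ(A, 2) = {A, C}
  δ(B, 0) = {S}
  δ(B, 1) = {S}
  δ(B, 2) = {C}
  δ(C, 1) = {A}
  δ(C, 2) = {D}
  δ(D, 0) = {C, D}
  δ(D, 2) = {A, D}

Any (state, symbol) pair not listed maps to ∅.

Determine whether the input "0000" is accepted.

Start in {S}.
Read '0': S→{C, D}; now {C, D}.
Read '0': C→∅, D→{C, D}; now {C, D}.
Read '0': C→∅, D→{C, D}; now {C, D}.
Read '0': C→∅, D→{C, D}; now {C, D}.
The final set {C, D} contains the accepting state C.

Yes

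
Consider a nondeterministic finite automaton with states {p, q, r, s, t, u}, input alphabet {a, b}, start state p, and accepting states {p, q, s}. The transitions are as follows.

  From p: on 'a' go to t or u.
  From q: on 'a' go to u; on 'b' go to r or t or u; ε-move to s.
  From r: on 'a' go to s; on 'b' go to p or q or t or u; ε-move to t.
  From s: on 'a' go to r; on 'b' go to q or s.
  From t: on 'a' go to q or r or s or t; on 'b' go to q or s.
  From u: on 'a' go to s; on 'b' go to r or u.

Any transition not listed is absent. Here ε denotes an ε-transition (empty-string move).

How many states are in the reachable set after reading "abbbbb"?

6

Start in {p}.
Read 'a': {p} → {t, u}.
Read 'b': {t, u} → {q, r, s, t, u}.
Read 'b': {q, r, s, t, u} → {p, q, r, s, t, u}.
Read 'b': {p, q, r, s, t, u} → {p, q, r, s, t, u}.
Read 'b': {p, q, r, s, t, u} → {p, q, r, s, t, u}.
Read 'b': {p, q, r, s, t, u} → {p, q, r, s, t, u}.
That set has 6 states.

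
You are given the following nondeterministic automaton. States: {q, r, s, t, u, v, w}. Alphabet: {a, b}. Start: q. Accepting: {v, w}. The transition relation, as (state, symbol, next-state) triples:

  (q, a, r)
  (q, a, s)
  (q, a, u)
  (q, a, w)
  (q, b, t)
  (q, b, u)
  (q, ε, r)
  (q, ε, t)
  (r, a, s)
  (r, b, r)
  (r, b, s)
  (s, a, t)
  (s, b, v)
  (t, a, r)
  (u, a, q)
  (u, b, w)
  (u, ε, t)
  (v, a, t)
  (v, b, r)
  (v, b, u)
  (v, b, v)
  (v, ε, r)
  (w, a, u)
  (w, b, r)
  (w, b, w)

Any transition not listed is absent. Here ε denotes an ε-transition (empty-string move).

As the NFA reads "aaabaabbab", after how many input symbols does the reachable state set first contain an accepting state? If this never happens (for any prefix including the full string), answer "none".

1

Start: ε-closure({q}) = {q, r, t}.
Read 'a': q→{r, s, u, w}, r→{s}, t→{r}; union {r, s, u, w}; ε-closure = {r, s, t, u, w}.
None of the earlier sets intersect F, but {r, s, t, u, w} does.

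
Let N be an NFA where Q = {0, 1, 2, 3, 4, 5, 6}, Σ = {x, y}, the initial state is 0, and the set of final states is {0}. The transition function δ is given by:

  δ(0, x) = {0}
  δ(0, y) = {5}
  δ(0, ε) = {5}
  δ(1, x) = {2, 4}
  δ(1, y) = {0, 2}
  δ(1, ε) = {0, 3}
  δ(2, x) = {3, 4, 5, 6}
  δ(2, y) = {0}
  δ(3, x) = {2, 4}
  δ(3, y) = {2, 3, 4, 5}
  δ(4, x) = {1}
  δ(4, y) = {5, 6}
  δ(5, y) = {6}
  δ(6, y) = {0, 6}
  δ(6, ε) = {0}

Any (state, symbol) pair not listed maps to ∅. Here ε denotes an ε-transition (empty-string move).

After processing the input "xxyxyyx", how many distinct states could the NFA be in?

2

Start: ε-closure({0}) = {0, 5}.
Read 'x': 0→{0}, 5→∅; union {0}; ε-closure = {0, 5}.
Read 'x': 0→{0}, 5→∅; union {0}; ε-closure = {0, 5}.
Read 'y': 0→{5}, 5→{6}; union {5, 6}; ε-closure = {0, 5, 6}.
Read 'x': 0→{0}, 5→∅, 6→∅; union {0}; ε-closure = {0, 5}.
Read 'y': 0→{5}, 5→{6}; union {5, 6}; ε-closure = {0, 5, 6}.
Read 'y': 0→{5}, 5→{6}, 6→{0, 6}; now {0, 5, 6}.
Read 'x': 0→{0}, 5→∅, 6→∅; union {0}; ε-closure = {0, 5}.
That set has 2 states.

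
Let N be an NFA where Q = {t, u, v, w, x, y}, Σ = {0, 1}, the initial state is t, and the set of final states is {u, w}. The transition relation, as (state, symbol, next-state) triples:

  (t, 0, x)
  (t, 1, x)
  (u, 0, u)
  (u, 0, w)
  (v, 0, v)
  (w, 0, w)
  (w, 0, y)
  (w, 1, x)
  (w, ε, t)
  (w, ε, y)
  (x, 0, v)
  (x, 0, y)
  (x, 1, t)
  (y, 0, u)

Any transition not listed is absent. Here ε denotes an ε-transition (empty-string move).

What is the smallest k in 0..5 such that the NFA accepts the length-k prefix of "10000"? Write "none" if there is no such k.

3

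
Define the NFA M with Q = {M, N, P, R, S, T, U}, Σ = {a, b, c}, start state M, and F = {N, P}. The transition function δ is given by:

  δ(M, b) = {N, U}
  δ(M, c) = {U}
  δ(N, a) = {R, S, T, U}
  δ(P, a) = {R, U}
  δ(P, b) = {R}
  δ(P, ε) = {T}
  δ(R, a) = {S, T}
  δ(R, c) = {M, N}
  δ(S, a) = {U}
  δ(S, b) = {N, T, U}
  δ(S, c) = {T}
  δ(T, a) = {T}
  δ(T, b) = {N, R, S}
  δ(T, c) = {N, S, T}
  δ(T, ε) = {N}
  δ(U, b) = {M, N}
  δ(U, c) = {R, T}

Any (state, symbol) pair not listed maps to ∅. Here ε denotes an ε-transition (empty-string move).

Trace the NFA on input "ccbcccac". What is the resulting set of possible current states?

{M, N, R, S, T}

Start in {M}.
Read 'c': {M} → {U}.
Read 'c': {U} → {N, R, T}.
Read 'b': {N, R, T} → {N, R, S}.
Read 'c': {N, R, S} → {M, N, T}.
Read 'c': {M, N, T} → {N, S, T, U}.
Read 'c': {N, S, T, U} → {N, R, S, T}.
Read 'a': {N, R, S, T} → {N, R, S, T, U}.
Read 'c': {N, R, S, T, U} → {M, N, R, S, T}.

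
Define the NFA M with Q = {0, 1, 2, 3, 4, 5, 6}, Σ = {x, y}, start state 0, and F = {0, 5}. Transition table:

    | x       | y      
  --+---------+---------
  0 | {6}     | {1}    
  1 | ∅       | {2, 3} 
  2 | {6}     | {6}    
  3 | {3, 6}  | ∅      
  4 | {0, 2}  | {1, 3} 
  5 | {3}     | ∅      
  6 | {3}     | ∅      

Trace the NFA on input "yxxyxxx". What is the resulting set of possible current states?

∅

Start in {0}.
Read 'y': {0} → {1}.
Read 'x': {1} → ∅.
The set is empty and remains empty for the remaining 5 symbols.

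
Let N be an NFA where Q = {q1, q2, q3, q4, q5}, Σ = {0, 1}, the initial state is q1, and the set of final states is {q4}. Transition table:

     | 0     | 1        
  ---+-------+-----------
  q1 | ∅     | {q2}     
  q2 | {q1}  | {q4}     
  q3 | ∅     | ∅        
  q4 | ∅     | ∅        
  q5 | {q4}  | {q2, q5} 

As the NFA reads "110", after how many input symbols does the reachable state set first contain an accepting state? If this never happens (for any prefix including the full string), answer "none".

Start in {q1}.
Read '1': q1→{q2}; now {q2}.
Read '1': q2→{q4}; now {q4}.
None of the earlier sets intersect F, but {q4} does.

2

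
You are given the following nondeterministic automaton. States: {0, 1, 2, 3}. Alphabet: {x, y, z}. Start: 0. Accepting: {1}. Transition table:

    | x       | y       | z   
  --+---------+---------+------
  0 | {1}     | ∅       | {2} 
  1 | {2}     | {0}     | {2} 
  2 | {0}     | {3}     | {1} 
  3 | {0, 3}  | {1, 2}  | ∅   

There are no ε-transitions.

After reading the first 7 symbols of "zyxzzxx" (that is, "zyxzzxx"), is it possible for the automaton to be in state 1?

Start in {0}.
Read 'z': 0→{2}; now {2}.
Read 'y': 2→{3}; now {3}.
Read 'x': 3→{0, 3}; now {0, 3}.
Read 'z': 0→{2}, 3→∅; now {2}.
Read 'z': 2→{1}; now {1}.
Read 'x': 1→{2}; now {2}.
Read 'x': 2→{0}; now {0}.
State 1 is not in {0}.

No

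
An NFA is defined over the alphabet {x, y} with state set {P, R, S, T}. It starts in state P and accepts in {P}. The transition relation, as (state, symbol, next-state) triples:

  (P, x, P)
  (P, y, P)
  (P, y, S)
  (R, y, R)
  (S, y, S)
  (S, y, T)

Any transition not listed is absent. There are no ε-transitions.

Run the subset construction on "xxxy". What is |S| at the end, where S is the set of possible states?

2

Start in {P}.
Read 'x': P→{P}; now {P}.
Read 'x': P→{P}; now {P}.
Read 'x': P→{P}; now {P}.
Read 'y': P→{P, S}; now {P, S}.
That set has 2 states.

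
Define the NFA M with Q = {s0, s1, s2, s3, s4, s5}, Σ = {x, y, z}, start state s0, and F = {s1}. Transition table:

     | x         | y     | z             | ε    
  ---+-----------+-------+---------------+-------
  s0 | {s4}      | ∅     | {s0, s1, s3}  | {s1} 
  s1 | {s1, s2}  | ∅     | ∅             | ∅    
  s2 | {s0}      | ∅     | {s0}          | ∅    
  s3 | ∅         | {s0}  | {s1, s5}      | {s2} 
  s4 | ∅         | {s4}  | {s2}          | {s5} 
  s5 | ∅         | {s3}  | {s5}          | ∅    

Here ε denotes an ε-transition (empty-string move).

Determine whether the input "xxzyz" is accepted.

Yes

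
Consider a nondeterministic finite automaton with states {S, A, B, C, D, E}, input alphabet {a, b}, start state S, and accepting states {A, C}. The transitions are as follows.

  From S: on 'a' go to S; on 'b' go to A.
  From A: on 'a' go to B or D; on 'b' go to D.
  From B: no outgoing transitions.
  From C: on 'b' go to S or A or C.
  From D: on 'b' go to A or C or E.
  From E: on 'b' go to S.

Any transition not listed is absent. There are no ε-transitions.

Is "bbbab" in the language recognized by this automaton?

Start in {S}.
Read 'b': {S} → {A}.
Read 'b': {A} → {D}.
Read 'b': {D} → {A, C, E}.
Read 'a': {A, C, E} → {B, D}.
Read 'b': {B, D} → {A, C, E}.
The final set {A, C, E} contains the accepting states A, C.

Yes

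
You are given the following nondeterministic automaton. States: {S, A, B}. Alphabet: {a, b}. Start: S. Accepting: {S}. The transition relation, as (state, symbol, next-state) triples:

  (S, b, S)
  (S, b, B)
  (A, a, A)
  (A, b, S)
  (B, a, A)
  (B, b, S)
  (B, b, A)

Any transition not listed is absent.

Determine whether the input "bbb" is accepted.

Start in {S}.
Read 'b': S→{S, B}; now {S, B}.
Read 'b': S→{S, B}, B→{S, A}; now {S, A, B}.
Read 'b': S→{S, B}, A→{S}, B→{S, A}; now {S, A, B}.
The final set {S, A, B} contains the accepting state S.

Yes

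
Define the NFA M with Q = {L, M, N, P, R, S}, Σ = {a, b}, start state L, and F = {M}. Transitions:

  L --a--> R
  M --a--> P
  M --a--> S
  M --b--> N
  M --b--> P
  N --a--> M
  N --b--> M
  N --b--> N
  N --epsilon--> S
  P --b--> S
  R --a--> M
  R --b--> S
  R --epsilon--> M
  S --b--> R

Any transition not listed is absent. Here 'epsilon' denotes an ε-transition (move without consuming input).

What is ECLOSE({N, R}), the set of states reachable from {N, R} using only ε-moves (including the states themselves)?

{M, N, R, S}

Begin with {N, R}.
ε-move R → M; add M.
ε-move N → S; add S.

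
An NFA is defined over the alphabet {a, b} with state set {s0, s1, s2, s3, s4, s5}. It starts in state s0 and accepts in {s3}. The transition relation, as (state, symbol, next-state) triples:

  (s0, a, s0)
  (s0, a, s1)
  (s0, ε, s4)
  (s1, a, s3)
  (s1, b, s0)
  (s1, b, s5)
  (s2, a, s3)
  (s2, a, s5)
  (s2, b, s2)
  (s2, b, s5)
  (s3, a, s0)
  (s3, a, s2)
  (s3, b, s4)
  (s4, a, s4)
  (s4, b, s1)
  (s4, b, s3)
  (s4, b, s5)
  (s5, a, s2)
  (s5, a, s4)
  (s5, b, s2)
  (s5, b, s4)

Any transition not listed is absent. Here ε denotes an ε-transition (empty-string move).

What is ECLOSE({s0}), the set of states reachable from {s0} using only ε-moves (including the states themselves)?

Begin with {s0}.
ε-move s0 → s4; add s4.

{s0, s4}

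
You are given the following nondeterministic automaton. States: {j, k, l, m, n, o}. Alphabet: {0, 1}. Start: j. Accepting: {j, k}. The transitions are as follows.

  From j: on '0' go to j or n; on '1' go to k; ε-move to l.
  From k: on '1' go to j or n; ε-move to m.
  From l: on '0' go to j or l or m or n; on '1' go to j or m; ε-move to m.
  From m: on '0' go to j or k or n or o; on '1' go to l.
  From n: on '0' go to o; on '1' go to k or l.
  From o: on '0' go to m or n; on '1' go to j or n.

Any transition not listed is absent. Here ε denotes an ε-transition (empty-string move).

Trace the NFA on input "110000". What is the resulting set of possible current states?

{j, k, l, m, n, o}

Start: ε-closure({j}) = {j, l, m}.
Read '1': {j, l, m} → {j, k, l, m}.
Read '1': {j, k, l, m} → {j, k, l, m, n}.
Read '0': {j, k, l, m, n} → {j, k, l, m, n, o}.
Read '0': {j, k, l, m, n, o} → {j, k, l, m, n, o}.
Read '0': {j, k, l, m, n, o} → {j, k, l, m, n, o}.
Read '0': {j, k, l, m, n, o} → {j, k, l, m, n, o}.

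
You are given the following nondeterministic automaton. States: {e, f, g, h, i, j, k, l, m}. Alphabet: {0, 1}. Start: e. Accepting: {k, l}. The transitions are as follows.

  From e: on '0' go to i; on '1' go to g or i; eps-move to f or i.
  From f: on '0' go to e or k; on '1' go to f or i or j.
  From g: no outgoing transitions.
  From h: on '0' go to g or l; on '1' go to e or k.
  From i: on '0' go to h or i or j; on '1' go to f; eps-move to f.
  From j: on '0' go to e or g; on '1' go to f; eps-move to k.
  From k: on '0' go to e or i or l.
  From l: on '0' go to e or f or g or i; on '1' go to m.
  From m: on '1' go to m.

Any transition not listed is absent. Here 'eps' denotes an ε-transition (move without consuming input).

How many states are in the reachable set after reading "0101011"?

Start: ε-closure({e}) = {e, f, i}.
Read '0': e→{i}, f→{e, k}, i→{h, i, j}; union {e, h, i, j, k}; ε-closure = {e, f, h, i, j, k}.
Read '1': e→{g, i}, f→{f, i, j}, h→{e, k}, i→{f}, j→{f}, k→∅; now {e, f, g, i, j, k}.
Read '0': e→{i}, f→{e, k}, g→∅, i→{h, i, j}, j→{e, g}, k→{e, i, l}; union {e, g, h, i, j, k, l}; ε-closure = {e, f, g, h, i, j, k, l}.
Read '1': e→{g, i}, f→{f, i, j}, g→∅, h→{e, k}, i→{f}, j→{f}, k→∅, l→{m}; now {e, f, g, i, j, k, m}.
Read '0': e→{i}, f→{e, k}, g→∅, i→{h, i, j}, j→{e, g}, k→{e, i, l}, m→∅; union {e, g, h, i, j, k, l}; ε-closure = {e, f, g, h, i, j, k, l}.
Read '1': e→{g, i}, f→{f, i, j}, g→∅, h→{e, k}, i→{f}, j→{f}, k→∅, l→{m}; now {e, f, g, i, j, k, m}.
Read '1': e→{g, i}, f→{f, i, j}, g→∅, i→{f}, j→{f}, k→∅, m→{m}; union {f, g, i, j, m}; ε-closure = {f, g, i, j, k, m}.
That set has 6 states.

6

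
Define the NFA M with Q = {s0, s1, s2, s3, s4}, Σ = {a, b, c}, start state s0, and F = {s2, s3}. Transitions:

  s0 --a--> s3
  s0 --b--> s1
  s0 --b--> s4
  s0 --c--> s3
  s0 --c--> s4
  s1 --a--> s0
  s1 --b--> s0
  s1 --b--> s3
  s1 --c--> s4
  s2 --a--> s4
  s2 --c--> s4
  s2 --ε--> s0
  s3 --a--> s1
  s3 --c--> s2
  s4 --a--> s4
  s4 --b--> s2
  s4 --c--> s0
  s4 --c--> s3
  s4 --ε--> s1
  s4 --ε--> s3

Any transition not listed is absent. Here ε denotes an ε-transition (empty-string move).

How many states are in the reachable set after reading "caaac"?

Start in {s0}.
Read 'c': s0→{s3, s4}; union {s3, s4}; ε-closure = {s1, s3, s4}.
Read 'a': s1→{s0}, s3→{s1}, s4→{s4}; union {s0, s1, s4}; ε-closure = {s0, s1, s3, s4}.
Read 'a': s0→{s3}, s1→{s0}, s3→{s1}, s4→{s4}; now {s0, s1, s3, s4}.
Read 'a': s0→{s3}, s1→{s0}, s3→{s1}, s4→{s4}; now {s0, s1, s3, s4}.
Read 'c': s0→{s3, s4}, s1→{s4}, s3→{s2}, s4→{s0, s3}; union {s0, s2, s3, s4}; ε-closure = {s0, s1, s2, s3, s4}.
That set has 5 states.

5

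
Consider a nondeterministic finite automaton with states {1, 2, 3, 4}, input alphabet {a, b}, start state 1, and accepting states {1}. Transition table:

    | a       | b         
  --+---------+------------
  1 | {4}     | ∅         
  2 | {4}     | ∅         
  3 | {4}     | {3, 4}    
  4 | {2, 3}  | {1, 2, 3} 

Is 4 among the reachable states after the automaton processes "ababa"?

Yes

Start in {1}.
Read 'a': {1} → {4}.
Read 'b': {4} → {1, 2, 3}.
Read 'a': {1, 2, 3} → {4}.
Read 'b': {4} → {1, 2, 3}.
Read 'a': {1, 2, 3} → {4}.
State 4 is in {4}.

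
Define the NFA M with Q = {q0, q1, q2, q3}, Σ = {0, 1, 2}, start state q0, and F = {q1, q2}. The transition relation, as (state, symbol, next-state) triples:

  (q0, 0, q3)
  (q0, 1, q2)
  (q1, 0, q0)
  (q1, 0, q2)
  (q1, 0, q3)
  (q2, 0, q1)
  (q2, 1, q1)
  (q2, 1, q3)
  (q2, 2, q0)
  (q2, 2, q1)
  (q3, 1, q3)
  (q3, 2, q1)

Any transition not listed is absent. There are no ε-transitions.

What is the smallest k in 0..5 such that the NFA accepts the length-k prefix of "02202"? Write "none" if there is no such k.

2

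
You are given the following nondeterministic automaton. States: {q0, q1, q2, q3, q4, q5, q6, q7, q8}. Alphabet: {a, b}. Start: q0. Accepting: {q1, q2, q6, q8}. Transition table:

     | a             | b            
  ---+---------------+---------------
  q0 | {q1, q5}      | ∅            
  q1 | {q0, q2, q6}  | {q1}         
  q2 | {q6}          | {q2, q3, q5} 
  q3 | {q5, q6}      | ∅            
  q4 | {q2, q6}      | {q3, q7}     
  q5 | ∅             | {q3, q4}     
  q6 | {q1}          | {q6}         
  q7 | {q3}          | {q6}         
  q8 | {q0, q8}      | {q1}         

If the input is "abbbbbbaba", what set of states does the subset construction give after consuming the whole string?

{q0, q1, q2, q5, q6}

Start in {q0}.
Read 'a': q0→{q1, q5}; now {q1, q5}.
Read 'b': q1→{q1}, q5→{q3, q4}; now {q1, q3, q4}.
Read 'b': q1→{q1}, q3→∅, q4→{q3, q7}; now {q1, q3, q7}.
Read 'b': q1→{q1}, q3→∅, q7→{q6}; now {q1, q6}.
Read 'b': q1→{q1}, q6→{q6}; now {q1, q6}.
Read 'b': q1→{q1}, q6→{q6}; now {q1, q6}.
Read 'b': q1→{q1}, q6→{q6}; now {q1, q6}.
Read 'a': q1→{q0, q2, q6}, q6→{q1}; now {q0, q1, q2, q6}.
Read 'b': q0→∅, q1→{q1}, q2→{q2, q3, q5}, q6→{q6}; now {q1, q2, q3, q5, q6}.
Read 'a': q1→{q0, q2, q6}, q2→{q6}, q3→{q5, q6}, q5→∅, q6→{q1}; now {q0, q1, q2, q5, q6}.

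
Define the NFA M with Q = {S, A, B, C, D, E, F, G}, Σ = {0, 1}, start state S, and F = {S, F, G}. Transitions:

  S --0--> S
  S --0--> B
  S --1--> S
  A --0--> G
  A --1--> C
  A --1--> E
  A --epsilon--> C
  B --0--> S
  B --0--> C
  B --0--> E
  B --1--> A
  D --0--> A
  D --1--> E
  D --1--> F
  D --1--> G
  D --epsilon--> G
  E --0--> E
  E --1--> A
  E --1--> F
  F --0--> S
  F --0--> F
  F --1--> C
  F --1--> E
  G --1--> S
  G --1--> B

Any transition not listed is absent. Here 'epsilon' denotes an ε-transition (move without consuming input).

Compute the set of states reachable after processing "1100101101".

{S, A, B, C, E, F}

Start in {S}.
Read '1': {S} → {S}.
Read '1': {S} → {S}.
Read '0': {S} → {S, B}.
Read '0': {S, B} → {S, B, C, E}.
Read '1': {S, B, C, E} → {S, A, C, F}.
Read '0': {S, A, C, F} → {S, B, F, G}.
Read '1': {S, B, F, G} → {S, A, B, C, E}.
Read '1': {S, A, B, C, E} → {S, A, C, E, F}.
Read '0': {S, A, C, E, F} → {S, B, E, F, G}.
Read '1': {S, B, E, F, G} → {S, A, B, C, E, F}.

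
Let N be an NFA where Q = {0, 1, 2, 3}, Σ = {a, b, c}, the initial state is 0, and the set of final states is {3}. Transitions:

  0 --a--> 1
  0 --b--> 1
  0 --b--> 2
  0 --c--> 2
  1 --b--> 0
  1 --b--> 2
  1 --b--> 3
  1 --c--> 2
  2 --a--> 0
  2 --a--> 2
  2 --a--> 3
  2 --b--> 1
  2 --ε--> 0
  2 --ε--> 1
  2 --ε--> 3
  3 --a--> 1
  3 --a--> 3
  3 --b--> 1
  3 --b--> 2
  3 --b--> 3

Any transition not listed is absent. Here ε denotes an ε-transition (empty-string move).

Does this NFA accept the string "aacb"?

No

Start in {0}.
Read 'a': {0} → {1}.
Read 'a': {1} → ∅.
The set is empty and remains empty for the remaining 2 symbols.
The final set ∅ contains no accepting state.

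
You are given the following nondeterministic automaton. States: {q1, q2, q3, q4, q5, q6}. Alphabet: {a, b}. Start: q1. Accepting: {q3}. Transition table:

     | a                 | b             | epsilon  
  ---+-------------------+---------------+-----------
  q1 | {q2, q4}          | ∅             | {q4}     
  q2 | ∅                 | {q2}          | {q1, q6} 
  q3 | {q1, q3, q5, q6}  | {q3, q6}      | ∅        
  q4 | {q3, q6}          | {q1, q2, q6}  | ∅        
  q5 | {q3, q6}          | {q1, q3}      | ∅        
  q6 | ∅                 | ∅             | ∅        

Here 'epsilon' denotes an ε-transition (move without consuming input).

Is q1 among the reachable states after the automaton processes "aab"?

Yes

Start: ε-closure({q1}) = {q1, q4}.
Read 'a': {q1, q4} → {q1, q2, q3, q4, q6}.
Read 'a': {q1, q2, q3, q4, q6} → {q1, q2, q3, q4, q5, q6}.
Read 'b': {q1, q2, q3, q4, q5, q6} → {q1, q2, q3, q4, q6}.
State q1 is in {q1, q2, q3, q4, q6}.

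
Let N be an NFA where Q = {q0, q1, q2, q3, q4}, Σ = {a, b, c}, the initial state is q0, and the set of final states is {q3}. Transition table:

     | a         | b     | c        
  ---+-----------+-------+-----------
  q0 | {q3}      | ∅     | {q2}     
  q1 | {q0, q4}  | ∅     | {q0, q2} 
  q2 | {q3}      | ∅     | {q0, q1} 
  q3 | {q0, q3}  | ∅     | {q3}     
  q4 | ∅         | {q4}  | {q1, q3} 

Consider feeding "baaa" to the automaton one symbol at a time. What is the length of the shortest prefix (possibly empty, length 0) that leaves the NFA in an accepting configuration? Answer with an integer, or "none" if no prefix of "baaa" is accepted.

none

Start in {q0}.
Read 'b': q0→∅; now ∅.
The set is empty and remains empty for the remaining 3 symbols.
No reachable set along the way intersects F.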